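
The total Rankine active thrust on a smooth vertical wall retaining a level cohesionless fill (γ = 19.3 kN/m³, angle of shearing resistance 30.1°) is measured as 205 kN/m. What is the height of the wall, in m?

8.00 m

K_a = 0.3320. P_a = ½ K_a γ H² ⇒ H = √(2P_a/(K_a γ)).
H = √(2×205/(0.3320×19.3)) = 7.999 m.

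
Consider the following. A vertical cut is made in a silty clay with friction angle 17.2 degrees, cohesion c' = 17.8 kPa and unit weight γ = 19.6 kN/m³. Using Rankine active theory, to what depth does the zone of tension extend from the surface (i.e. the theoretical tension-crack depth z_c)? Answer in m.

K_a = tan²(45° − 17.2°/2) = 0.5436; √K_a = 0.7373.
The active pressure is zero where K_a γ z = 2c√K_a, so z_c = 2c/(γ√K_a) = 2×17.8/(19.6×0.7373) = 2.464 m.

2.46 m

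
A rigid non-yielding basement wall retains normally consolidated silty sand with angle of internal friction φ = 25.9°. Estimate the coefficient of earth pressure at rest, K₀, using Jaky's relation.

K₀ = 1 − sin φ' = 1 − sin 25.9° = 0.5632.

0.563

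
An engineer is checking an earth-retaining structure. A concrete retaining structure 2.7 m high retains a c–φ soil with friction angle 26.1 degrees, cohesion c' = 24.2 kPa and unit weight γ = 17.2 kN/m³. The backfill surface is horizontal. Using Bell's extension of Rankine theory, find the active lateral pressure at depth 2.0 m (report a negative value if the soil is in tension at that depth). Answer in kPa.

-16.8 kPa

K_a = (1 − sin φ)/(1 + sin φ) = 0.3889.
σ_a = K_a γ z − 2c√K_a = 0.3889×17.2×2.0 − 2×24.2×0.6237 = -16.81 kPa.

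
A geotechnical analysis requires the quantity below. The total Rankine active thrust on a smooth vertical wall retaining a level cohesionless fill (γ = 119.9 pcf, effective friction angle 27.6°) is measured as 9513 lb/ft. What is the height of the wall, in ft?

K_a = 0.3668. P_a = ½ K_a γ H² ⇒ H = √(2P_a/(K_a γ)).
H = √(2×9513/(0.3668×119.9)) = 20.80 ft.

20.8 ft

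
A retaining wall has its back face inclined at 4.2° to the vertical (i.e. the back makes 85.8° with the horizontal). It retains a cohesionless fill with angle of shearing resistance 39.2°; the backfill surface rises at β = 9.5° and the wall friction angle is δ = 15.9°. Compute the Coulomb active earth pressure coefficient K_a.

K_a = sin²(α+φ) / [sin²α · sin(α−δ) · (1 + √{sin(φ+δ)sin(φ−β) / (sin(α−δ)sin(α+β))})²].
With α = 85.8°, φ = 39.2°, δ = 15.9°, β = 9.5°: K_a = 0.2609.

0.261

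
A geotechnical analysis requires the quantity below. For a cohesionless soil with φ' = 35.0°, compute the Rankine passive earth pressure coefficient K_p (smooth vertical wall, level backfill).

3.69

K_p = (1 + sin φ)/(1 − sin φ) = tan²(45° + 35.0°/2) = 3.690.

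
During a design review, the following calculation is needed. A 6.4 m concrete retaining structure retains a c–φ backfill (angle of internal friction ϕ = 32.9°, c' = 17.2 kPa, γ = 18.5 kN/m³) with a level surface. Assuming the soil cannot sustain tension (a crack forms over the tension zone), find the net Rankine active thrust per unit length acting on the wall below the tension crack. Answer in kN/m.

24.4 kN/m

K_a = 0.2960; √K_a = 0.5441.
Tension-crack depth z_c = 2c/(γ√K_a) = 2×17.2/(18.5×0.5441) = 3.418 m.
σ_a at base = K_a γ H − 2c√K_a = 0.2960×18.5×6.4 − 2×17.2×0.5441 = 16.33 kPa.
P_a = ½ × 16.33 × (H − z_c) = 0.5×16.33×2.982 = 24.36 kN/m.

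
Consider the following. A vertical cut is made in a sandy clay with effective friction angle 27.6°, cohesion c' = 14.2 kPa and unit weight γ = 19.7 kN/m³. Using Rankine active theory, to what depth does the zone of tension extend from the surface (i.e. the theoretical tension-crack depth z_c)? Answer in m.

2.38 m

K_a = tan²(45° − 27.6°/2) = 0.3668; √K_a = 0.6056.
The active pressure is zero where K_a γ z = 2c√K_a, so z_c = 2c/(γ√K_a) = 2×14.2/(19.7×0.6056) = 2.380 m.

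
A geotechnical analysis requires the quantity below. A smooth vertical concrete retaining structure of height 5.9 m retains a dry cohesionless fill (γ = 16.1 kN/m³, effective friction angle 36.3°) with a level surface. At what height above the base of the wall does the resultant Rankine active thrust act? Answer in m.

1.97 m

K_a = 0.2563.
The pressure distribution is triangular, so the resultant acts at H/3 above the base = 5.9/3 = 1.967 m.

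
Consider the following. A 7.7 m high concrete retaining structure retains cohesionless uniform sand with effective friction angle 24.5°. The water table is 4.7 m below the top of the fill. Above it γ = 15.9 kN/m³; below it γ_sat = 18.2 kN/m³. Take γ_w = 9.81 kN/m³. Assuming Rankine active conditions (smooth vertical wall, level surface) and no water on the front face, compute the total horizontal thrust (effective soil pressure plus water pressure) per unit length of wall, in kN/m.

225 kN/m

K_a = tan²(45° − φ/2) = 0.4137.
γ' = 18.2 − 9.81 = 8.390 kN/m³. Depth below WT = 3.0 m.
σ'_h at WT = K_a γ d_w = 30.92 kPa; at base = 30.92 + K_a γ' × 3.0 = 41.33 kPa.
P₁ (0–4.7 m) = ½×30.92×4.7 = 72.66. P₂ (4.7–7.7 m) = ½(30.92+41.33)×3.0 = 108.4.
P_w = ½ γ_w h₂² = 0.5×9.81×3.0² = 44.14. Total = 72.66+108.4+44.14 = 225.2 kN/m.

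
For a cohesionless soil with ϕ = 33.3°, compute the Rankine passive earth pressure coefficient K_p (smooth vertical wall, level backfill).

K_p = (1 + sin φ)/(1 − sin φ) = tan²(45° + 33.3°/2) = 3.435.

3.43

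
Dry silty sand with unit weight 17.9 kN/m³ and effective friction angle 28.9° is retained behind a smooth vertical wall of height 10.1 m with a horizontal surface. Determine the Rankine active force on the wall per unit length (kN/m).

K_a = tan²(45° − φ/2) = 0.3484.
P_a = ½ K_a γ H² = 0.5 × 0.3484 × 17.9 × 10.1² = 318.0 kN/m.

318 kN/m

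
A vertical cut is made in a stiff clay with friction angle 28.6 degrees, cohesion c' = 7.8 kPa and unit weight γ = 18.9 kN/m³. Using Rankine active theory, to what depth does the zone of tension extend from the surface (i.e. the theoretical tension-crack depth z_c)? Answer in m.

K_a = tan²(45° − 28.6°/2) = 0.3525; √K_a = 0.5938.
The active pressure is zero where K_a γ z = 2c√K_a, so z_c = 2c/(γ√K_a) = 2×7.8/(18.9×0.5938) = 1.390 m.

1.39 m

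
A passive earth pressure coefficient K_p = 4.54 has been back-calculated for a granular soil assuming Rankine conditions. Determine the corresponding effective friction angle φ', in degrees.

K_p = (1+sin φ)/(1−sin φ) ⇒ sin φ = (K_p − 1)/(K_p + 1) = 0.6390.
φ = arcsin(0.6390) = 39.72°.

39.7°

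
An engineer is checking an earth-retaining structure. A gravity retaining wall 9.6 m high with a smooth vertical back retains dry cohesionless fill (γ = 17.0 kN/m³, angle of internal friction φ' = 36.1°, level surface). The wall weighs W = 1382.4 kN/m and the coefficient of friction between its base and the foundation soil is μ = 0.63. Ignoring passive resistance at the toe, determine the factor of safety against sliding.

4.30

K_a = tan²(45° − 36.1°/2) = 0.2585.
P_a = ½K_aγH² = 0.5×0.2585×17.0×9.6² = 202.5 kN/m, acting at H/3 = 3.200 m above the base.
FS_sliding = μW / P_a = 0.63×1382.4 / 202.5 = 4.301.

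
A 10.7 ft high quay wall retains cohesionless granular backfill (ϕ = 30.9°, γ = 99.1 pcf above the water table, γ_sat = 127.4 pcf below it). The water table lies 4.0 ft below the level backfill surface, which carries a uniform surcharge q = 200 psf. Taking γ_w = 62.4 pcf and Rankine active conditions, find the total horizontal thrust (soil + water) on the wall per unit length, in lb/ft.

K_a = tan²(45° − φ/2) = 0.3214.
γ' = 127.4 − 62.4 = 65.00 pcf. h₂ = H − d_w = 6.7 ft.
σ'_h: at surface K_a·q = 64.28; at WT K_a(q+γd_w) = 191.7; at base K_a(q+γd_w+γ'h₂) = 331.7 psf.
P₁ = ½(64.28+191.7)×4.0 = 511.9; P₂ = ½(191.7+331.7)×6.7 = 1753; P_w = ½γ_w h₂² = 1401.
Total = 511.9+1753+1401 = 3666 lb/ft.

3670 lb/ft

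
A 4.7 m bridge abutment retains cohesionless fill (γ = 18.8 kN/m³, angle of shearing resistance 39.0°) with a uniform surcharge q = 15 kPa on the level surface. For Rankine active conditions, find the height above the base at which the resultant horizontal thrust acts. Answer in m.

1.77 m

K_a = 0.2275.
Triangular part P₁ = ½K_aγH² = 47.24 at H/3 = 1.567 m; rectangular part P₂ = K_a q H = 16.04 at H/2 = 2.350 m.
ȳ = (P₁·1.567 + P₂·2.350)/(P₁+P₂) = 1.765 m.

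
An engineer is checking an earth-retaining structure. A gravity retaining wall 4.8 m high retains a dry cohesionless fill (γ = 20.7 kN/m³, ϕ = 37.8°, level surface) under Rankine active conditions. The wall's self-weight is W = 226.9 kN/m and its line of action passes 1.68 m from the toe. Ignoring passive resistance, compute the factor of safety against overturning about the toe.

4.16

K_a = tan²(45° − 37.8°/2) = 0.2400.
P_a = ½K_aγH² = 0.5×0.2400×20.7×4.8² = 57.23 kN/m, acting at H/3 = 1.600 m above the base.
Overturning moment M_o = P_a × H/3 = 57.23 × 1.600 = 91.57.
Resisting moment M_r = W × 1.68 = 226.9 × 1.68 = 381.2.
FS_overturning = M_r/M_o = 381.2/91.57 = 4.163.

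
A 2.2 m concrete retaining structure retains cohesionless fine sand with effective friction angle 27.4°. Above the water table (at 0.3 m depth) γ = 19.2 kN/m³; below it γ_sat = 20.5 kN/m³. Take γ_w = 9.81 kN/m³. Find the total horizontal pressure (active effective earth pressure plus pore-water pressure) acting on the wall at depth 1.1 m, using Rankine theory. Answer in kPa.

K_a = (1 − sin φ)/(1 + sin φ) = 0.3697.
γ' = 20.5 − 9.81 = 10.69 kN/m³.
Effective vertical stress at 1.1 m: σ'_v = 19.2×0.3 + 10.69×0.800 = 14.31 kPa.
σ'_h = K_a σ'_v = 0.3697 × 14.31 = 5.291 kPa; u = γ_w × 0.800 = 7.848 kPa.
Total σ_h = 5.291 + 7.848 = 13.14 kPa.

13.1 kPa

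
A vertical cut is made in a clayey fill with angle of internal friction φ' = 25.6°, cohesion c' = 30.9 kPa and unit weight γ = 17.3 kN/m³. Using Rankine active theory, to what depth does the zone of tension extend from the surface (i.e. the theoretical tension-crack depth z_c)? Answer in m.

K_a = tan²(45° − 25.6°/2) = 0.3966; √K_a = 0.6297.
The active pressure is zero where K_a γ z = 2c√K_a, so z_c = 2c/(γ√K_a) = 2×30.9/(17.3×0.6297) = 5.673 m.

5.67 m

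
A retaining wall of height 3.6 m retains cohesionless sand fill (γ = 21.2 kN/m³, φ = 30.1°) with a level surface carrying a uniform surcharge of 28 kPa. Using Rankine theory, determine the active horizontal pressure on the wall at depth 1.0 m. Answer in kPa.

16.3 kPa

K_a = (1 − sin φ)/(1 + sin φ) = 0.3320.
σ_v = γz + q = 21.2 × 1.0 + 28 = 49.20 kPa.
σ_h = K_a σ_v = 0.3320 × 49.20 = 16.33 kPa.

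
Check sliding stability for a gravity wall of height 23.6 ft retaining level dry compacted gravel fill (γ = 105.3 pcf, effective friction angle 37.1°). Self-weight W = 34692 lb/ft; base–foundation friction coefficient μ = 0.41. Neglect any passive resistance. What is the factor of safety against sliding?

K_a = tan²(45° − 37.1°/2) = 0.2475.
P_a = ½K_aγH² = 0.5×0.2475×105.3×23.6² = 7258 lb/ft, acting at H/3 = 7.867 ft above the base.
FS_sliding = μW / P_a = 0.41×34692 / 7258 = 1.960.

1.96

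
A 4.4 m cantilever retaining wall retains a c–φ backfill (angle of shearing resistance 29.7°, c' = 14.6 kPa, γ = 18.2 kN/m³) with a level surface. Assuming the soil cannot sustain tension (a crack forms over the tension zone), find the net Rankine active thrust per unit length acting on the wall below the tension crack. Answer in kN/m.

8.24 kN/m

K_a = 0.3374; √K_a = 0.5808.
Tension-crack depth z_c = 2c/(γ√K_a) = 2×14.6/(18.2×0.5808) = 2.762 m.
σ_a at base = K_a γ H − 2c√K_a = 0.3374×18.2×4.4 − 2×14.6×0.5808 = 10.06 kPa.
P_a = ½ × 10.06 × (H − z_c) = 0.5×10.06×1.638 = 8.236 kN/m.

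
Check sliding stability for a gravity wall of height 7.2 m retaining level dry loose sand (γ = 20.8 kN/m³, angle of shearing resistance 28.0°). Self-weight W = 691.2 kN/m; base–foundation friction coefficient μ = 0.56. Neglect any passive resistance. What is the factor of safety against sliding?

1.99

K_a = tan²(45° − 28.0°/2) = 0.3610.
P_a = ½K_aγH² = 0.5×0.3610×20.8×7.2² = 194.6 kN/m, acting at H/3 = 2.400 m above the base.
FS_sliding = μW / P_a = 0.56×691.2 / 194.6 = 1.989.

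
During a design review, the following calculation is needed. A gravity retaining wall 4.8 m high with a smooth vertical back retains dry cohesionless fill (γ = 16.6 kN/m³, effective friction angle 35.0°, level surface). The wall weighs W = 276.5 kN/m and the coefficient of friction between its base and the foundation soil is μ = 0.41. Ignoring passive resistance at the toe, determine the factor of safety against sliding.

K_a = tan²(45° − 35.0°/2) = 0.2710.
P_a = ½K_aγH² = 0.5×0.2710×16.6×4.8² = 51.82 kN/m, acting at H/3 = 1.600 m above the base.
FS_sliding = μW / P_a = 0.41×276.5 / 51.82 = 2.188.

2.19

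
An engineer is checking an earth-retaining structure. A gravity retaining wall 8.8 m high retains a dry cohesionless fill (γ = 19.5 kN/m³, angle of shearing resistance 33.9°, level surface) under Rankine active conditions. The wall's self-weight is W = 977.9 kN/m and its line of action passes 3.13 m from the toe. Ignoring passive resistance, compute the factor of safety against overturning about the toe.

K_a = tan²(45° − 33.9°/2) = 0.2839.
P_a = ½K_aγH² = 0.5×0.2839×19.5×8.8² = 214.4 kN/m, acting at H/3 = 2.933 m above the base.
Overturning moment M_o = P_a × H/3 = 214.4 × 2.933 = 628.8.
Resisting moment M_r = W × 3.13 = 977.9 × 3.13 = 3061.
FS_overturning = M_r/M_o = 3061/628.8 = 4.868.

4.87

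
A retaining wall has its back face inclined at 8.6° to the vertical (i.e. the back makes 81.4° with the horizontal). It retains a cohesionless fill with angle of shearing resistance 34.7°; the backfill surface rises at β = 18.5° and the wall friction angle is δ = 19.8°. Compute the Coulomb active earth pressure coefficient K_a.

0.410

K_a = sin²(α+φ) / [sin²α · sin(α−δ) · (1 + √{sin(φ+δ)sin(φ−β) / (sin(α−δ)sin(α+β))})²].
With α = 81.4°, φ = 34.7°, δ = 19.8°, β = 18.5°: K_a = 0.4102.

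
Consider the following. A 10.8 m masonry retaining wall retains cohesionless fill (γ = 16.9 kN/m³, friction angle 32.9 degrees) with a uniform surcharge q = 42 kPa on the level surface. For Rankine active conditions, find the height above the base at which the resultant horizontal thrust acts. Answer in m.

K_a = 0.2960.
Triangular part P₁ = ½K_aγH² = 291.8 at H/3 = 3.600 m; rectangular part P₂ = K_a q H = 134.3 at H/2 = 5.400 m.
ȳ = (P₁·3.600 + P₂·5.400)/(P₁+P₂) = 4.167 m.

4.17 m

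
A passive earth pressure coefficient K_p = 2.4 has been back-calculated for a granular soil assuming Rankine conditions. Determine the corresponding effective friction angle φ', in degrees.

K_p = (1+sin φ)/(1−sin φ) ⇒ sin φ = (K_p − 1)/(K_p + 1) = 0.4118.
φ = arcsin(0.4118) = 24.32°.

24.3°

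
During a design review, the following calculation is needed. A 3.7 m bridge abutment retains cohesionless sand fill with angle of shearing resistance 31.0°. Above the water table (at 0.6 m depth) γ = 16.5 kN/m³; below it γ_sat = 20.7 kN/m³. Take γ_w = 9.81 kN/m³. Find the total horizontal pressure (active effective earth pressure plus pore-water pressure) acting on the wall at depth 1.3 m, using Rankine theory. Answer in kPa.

K_a = (1 − sin φ)/(1 + sin φ) = 0.3201.
γ' = 20.7 − 9.81 = 10.89 kN/m³.
Effective vertical stress at 1.3 m: σ'_v = 16.5×0.6 + 10.89×0.700 = 17.52 kPa.
σ'_h = K_a σ'_v = 0.3201 × 17.52 = 5.609 kPa; u = γ_w × 0.700 = 6.867 kPa.
Total σ_h = 5.609 + 6.867 = 12.48 kPa.

12.5 kPa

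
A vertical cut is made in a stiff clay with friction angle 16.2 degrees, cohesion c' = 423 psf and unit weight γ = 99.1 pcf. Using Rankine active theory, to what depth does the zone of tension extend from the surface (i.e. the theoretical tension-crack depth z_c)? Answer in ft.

11.4 ft

K_a = tan²(45° − 16.2°/2) = 0.5637; √K_a = 0.7508.
The active pressure is zero where K_a γ z = 2c√K_a, so z_c = 2c/(γ√K_a) = 2×423/(99.1×0.7508) = 11.37 ft.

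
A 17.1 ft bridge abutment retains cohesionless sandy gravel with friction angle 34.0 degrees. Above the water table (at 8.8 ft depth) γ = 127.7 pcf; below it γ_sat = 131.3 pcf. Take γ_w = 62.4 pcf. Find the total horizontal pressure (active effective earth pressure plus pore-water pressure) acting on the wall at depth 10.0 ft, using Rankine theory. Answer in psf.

416 psf

K_a = (1 − sin φ)/(1 + sin φ) = 0.2827.
γ' = 131.3 − 62.4 = 68.90 pcf.
Effective vertical stress at 10.0 ft: σ'_v = 127.7×8.8 + 68.90×1.20 = 1206 psf.
σ'_h = K_a σ'_v = 0.2827 × 1206 = 341.1 psf; u = γ_w × 1.20 = 74.88 psf.
Total σ_h = 341.1 + 74.88 = 416.0 psf.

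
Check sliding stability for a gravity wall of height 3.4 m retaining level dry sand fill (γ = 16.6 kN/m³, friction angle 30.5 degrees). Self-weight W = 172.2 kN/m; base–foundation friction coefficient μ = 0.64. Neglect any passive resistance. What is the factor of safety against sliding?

K_a = tan²(45° − 30.5°/2) = 0.3267.
P_a = ½K_aγH² = 0.5×0.3267×16.6×3.4² = 31.34 kN/m, acting at H/3 = 1.133 m above the base.
FS_sliding = μW / P_a = 0.64×172.2 / 31.34 = 3.516.

3.52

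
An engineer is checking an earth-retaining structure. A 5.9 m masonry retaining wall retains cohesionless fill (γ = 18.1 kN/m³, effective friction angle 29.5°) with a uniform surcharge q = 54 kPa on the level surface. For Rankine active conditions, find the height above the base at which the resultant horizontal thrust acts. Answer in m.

2.46 m

K_a = 0.3401.
Triangular part P₁ = ½K_aγH² = 107.1 at H/3 = 1.967 m; rectangular part P₂ = K_a q H = 108.4 at H/2 = 2.950 m.
ȳ = (P₁·1.967 + P₂·2.950)/(P₁+P₂) = 2.461 m.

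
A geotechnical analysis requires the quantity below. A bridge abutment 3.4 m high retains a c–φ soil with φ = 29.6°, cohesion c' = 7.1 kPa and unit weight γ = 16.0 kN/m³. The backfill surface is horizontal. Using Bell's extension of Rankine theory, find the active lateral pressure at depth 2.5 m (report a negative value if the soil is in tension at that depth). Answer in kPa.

K_a = (1 − sin φ)/(1 + sin φ) = 0.3387.
σ_a = K_a γ z − 2c√K_a = 0.3387×16.0×2.5 − 2×7.1×0.5820 = 5.285 kPa.

5.29 kPa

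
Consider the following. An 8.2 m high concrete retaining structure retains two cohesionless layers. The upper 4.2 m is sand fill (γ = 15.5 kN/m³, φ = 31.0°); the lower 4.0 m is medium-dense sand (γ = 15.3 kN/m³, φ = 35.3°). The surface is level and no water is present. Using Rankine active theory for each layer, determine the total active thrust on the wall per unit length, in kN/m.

K_a1 = tan²(45°−31.0°/2) = 0.3201; K_a2 = tan²(45°−35.3°/2) = 0.2675.
Layer 1: σ at base = K_a1 γ₁ h₁ = 20.84 kPa; P₁ = ½×20.84×4.2 = 43.76.
Layer 2: σ_v at top = γ₁h₁ = 65.10; σ_h top = K_a2×65.10 = 17.42; σ_h base = K_a2×(65.10+15.3×4.0) = 33.79.
P₂ = ½(17.42+33.79)×4.0 = 102.4. Total P_a = 43.76+102.4 = 146.2 kN/m.

146 kN/m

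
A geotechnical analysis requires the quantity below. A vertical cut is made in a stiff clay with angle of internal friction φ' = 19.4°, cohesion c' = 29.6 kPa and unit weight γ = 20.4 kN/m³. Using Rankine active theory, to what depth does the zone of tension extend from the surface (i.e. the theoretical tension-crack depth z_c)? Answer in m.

4.10 m

K_a = tan²(45° − 19.4°/2) = 0.5013; √K_a = 0.7080.
The active pressure is zero where K_a γ z = 2c√K_a, so z_c = 2c/(γ√K_a) = 2×29.6/(20.4×0.7080) = 4.099 m.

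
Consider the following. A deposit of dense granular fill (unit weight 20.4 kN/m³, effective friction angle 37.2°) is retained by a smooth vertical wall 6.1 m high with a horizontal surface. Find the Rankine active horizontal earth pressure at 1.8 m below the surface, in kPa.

K_a = (1 − sin φ)/(1 + sin φ) = 0.2464.
σ_h = K_a γ z = 0.2464 × 20.4 × 1.8 = 9.048 kPa.

9.05 kPa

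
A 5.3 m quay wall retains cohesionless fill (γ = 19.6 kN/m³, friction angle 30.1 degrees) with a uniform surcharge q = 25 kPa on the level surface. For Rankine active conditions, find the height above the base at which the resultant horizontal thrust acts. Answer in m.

2.05 m

K_a = 0.3320.
Triangular part P₁ = ½K_aγH² = 91.39 at H/3 = 1.767 m; rectangular part P₂ = K_a q H = 43.99 at H/2 = 2.650 m.
ȳ = (P₁·1.767 + P₂·2.650)/(P₁+P₂) = 2.054 m.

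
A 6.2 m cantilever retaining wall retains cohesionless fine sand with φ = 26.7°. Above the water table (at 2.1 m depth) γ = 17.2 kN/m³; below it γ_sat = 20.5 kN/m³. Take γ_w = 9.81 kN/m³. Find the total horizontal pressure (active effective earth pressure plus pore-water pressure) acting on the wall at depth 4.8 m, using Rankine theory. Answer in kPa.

K_a = (1 − sin φ)/(1 + sin φ) = 0.3800.
γ' = 20.5 − 9.81 = 10.69 kN/m³.
Effective vertical stress at 4.8 m: σ'_v = 17.2×2.1 + 10.69×2.70 = 64.98 kPa.
σ'_h = K_a σ'_v = 0.3800 × 64.98 = 24.69 kPa; u = γ_w × 2.70 = 26.49 kPa.
Total σ_h = 24.69 + 26.49 = 51.18 kPa.

51.2 kPa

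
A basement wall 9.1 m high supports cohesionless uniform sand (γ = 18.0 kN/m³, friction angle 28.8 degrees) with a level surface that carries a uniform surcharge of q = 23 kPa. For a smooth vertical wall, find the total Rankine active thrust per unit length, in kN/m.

K_a = tan²(45° − φ/2) = 0.3498.
Soil triangle: ½ K_a γ H² = 0.5×0.3498×18.0×9.1² = 260.7 kN/m.
Surcharge rectangle: K_a q H = 0.3498×23×9.1 = 73.20 kN/m.
Total = 260.7 + 73.20 = 333.9 kN/m.

334 kN/m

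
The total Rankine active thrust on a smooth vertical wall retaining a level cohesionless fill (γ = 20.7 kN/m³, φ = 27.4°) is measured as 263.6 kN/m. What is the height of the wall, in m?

K_a = 0.3697. P_a = ½ K_a γ H² ⇒ H = √(2P_a/(K_a γ)).
H = √(2×263.6/(0.3697×20.7)) = 8.300 m.

8.30 m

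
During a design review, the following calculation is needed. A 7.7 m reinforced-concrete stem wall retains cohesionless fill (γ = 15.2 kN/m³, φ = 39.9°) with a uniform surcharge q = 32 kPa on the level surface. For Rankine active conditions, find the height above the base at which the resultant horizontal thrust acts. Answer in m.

K_a = 0.2184.
Triangular part P₁ = ½K_aγH² = 98.43 at H/3 = 2.567 m; rectangular part P₂ = K_a q H = 53.82 at H/2 = 3.850 m.
ȳ = (P₁·2.567 + P₂·3.850)/(P₁+P₂) = 3.020 m.

3.02 m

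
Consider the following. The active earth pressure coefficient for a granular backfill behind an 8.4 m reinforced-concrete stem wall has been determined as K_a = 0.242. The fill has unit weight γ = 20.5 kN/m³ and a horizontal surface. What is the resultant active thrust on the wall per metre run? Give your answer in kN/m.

175 kN/m

P = ½ K_a γ H² = 0.5 × 0.242 × 20.5 × 8.4² = 175.0 kN/m.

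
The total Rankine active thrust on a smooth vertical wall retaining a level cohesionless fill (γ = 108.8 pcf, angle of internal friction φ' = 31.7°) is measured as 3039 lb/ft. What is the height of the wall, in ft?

13.4 ft

K_a = 0.3111. P_a = ½ K_a γ H² ⇒ H = √(2P_a/(K_a γ)).
H = √(2×3039/(0.3111×108.8)) = 13.40 ft.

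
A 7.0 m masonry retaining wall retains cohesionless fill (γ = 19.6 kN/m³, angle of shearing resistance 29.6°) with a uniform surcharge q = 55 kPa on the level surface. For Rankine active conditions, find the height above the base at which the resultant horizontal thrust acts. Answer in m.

K_a = 0.3387.
Triangular part P₁ = ½K_aγH² = 162.7 at H/3 = 2.333 m; rectangular part P₂ = K_a q H = 130.4 at H/2 = 3.500 m.
ȳ = (P₁·2.333 + P₂·3.500)/(P₁+P₂) = 2.852 m.

2.85 m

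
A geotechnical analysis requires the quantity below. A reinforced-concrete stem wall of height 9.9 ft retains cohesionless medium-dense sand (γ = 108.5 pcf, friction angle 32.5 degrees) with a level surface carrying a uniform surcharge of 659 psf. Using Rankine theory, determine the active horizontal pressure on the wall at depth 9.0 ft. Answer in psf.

492 psf

K_a = (1 − sin φ)/(1 + sin φ) = 0.3010.
σ_v = γz + q = 108.5 × 9.0 + 659 = 1636 psf.
σ_h = K_a σ_v = 0.3010 × 1636 = 492.3 psf.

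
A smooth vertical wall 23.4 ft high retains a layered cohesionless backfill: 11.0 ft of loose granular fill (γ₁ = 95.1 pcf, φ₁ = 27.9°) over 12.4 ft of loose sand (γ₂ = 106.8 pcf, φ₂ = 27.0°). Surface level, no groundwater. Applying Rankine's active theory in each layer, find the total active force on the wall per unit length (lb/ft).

10000 lb/ft

K_a1 = tan²(45°−27.9°/2) = 0.3625; K_a2 = tan²(45°−27.0°/2) = 0.3755.
Layer 1: σ at base = K_a1 γ₁ h₁ = 379.2 psf; P₁ = ½×379.2×11.0 = 2085.
Layer 2: σ_v at top = γ₁h₁ = 1046; σ_h top = K_a2×1046 = 392.8; σ_h base = K_a2×(1046+106.8×12.4) = 890.2.
P₂ = ½(392.8+890.2)×12.4 = 7955. Total P_a = 2085+7955 = 10040 lb/ft.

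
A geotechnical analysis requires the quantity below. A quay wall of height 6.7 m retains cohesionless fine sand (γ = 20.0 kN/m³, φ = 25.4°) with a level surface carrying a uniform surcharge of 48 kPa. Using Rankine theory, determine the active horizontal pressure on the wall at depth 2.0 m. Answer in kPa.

35.2 kPa

K_a = (1 − sin φ)/(1 + sin φ) = 0.3996.
σ_v = γz + q = 20.0 × 2.0 + 48 = 88.00 kPa.
σ_h = K_a σ_v = 0.3996 × 88.00 = 35.17 kPa.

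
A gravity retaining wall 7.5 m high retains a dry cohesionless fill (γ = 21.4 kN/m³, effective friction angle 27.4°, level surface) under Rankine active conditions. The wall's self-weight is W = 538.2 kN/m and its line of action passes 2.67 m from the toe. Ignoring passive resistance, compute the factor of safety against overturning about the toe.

K_a = tan²(45° − 27.4°/2) = 0.3697.
P_a = ½K_aγH² = 0.5×0.3697×21.4×7.5² = 222.5 kN/m, acting at H/3 = 2.500 m above the base.
Overturning moment M_o = P_a × H/3 = 222.5 × 2.500 = 556.2.
Resisting moment M_r = W × 2.67 = 538.2 × 2.67 = 1437.
FS_overturning = M_r/M_o = 1437/556.2 = 2.583.

2.58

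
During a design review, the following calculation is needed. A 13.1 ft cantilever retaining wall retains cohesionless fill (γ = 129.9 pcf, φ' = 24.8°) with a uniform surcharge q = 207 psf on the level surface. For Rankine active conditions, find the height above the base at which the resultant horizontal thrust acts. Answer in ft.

4.79 ft

K_a = 0.4090.
Triangular part P₁ = ½K_aγH² = 4559 at H/3 = 4.367 ft; rectangular part P₂ = K_a q H = 1109 at H/2 = 6.550 ft.
ȳ = (P₁·4.367 + P₂·6.550)/(P₁+P₂) = 4.794 ft.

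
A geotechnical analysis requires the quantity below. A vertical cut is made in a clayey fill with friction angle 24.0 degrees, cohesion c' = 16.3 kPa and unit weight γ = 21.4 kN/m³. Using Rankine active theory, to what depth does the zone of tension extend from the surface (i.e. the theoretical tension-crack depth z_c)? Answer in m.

K_a = tan²(45° − 24.0°/2) = 0.4217; √K_a = 0.6494.
The active pressure is zero where K_a γ z = 2c√K_a, so z_c = 2c/(γ√K_a) = 2×16.3/(21.4×0.6494) = 2.346 m.

2.35 m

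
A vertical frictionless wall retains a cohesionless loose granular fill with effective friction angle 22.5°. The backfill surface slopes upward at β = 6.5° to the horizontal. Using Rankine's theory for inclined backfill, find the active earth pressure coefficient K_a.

0.459

K_a = cos β · (cos β − √(cos²β − cos²φ)) / (cos β + √(cos²β − cos²φ)).
cos β = 0.9936, cos φ = 0.9239, √(cos²β − cos²φ) = 0.3656.
K_a = 0.9936 × (0.9936 − 0.3656)/(0.9936 + 0.3656) = 0.4591.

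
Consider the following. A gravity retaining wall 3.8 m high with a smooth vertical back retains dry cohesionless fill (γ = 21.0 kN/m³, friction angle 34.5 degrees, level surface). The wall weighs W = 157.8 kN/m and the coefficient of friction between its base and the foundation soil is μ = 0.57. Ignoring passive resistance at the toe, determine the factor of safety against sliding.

2.14

K_a = tan²(45° − 34.5°/2) = 0.2768.
P_a = ½K_aγH² = 0.5×0.2768×21.0×3.8² = 41.97 kN/m, acting at H/3 = 1.267 m above the base.
FS_sliding = μW / P_a = 0.57×157.8 / 41.97 = 2.143.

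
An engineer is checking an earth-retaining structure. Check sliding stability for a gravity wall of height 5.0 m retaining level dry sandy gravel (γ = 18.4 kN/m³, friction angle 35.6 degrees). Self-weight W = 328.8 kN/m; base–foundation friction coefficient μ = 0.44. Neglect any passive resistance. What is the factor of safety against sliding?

K_a = tan²(45° − 35.6°/2) = 0.2641.
P_a = ½K_aγH² = 0.5×0.2641×18.4×5.0² = 60.75 kN/m, acting at H/3 = 1.667 m above the base.
FS_sliding = μW / P_a = 0.44×328.8 / 60.75 = 2.381.

2.38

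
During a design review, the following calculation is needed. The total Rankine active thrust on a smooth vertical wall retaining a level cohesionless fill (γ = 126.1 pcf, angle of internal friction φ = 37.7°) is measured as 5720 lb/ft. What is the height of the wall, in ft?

K_a = 0.2411. P_a = ½ K_a γ H² ⇒ H = √(2P_a/(K_a γ)).
H = √(2×5720/(0.2411×126.1)) = 19.40 ft.

19.4 ft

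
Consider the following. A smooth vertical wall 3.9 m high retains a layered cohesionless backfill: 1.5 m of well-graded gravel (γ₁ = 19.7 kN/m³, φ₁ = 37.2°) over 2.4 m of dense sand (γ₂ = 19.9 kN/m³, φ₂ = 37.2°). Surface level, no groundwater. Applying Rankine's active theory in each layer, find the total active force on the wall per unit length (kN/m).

K_a1 = tan²(45°−37.2°/2) = 0.2464; K_a2 = tan²(45°−37.2°/2) = 0.2464.
Layer 1: σ at base = K_a1 γ₁ h₁ = 7.282 kPa; P₁ = ½×7.282×1.5 = 5.461.
Layer 2: σ_v at top = γ₁h₁ = 29.55; σ_h top = K_a2×29.55 = 7.282; σ_h base = K_a2×(29.55+19.9×2.4) = 19.05.
P₂ = ½(7.282+19.05)×2.4 = 31.60. Total P_a = 5.461+31.60 = 37.06 kN/m.

37.1 kN/m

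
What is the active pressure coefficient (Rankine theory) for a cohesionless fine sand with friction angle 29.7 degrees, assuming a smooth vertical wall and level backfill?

0.337

K_a = tan²(45° − φ/2) = tan²(30.15°) = 0.3374.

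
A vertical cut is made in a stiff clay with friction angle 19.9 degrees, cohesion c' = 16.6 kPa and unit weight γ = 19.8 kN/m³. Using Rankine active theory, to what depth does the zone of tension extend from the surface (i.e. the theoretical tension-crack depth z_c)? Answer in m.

K_a = tan²(45° − 19.9°/2) = 0.4921; √K_a = 0.7015.
The active pressure is zero where K_a γ z = 2c√K_a, so z_c = 2c/(γ√K_a) = 2×16.6/(19.8×0.7015) = 2.390 m.

2.39 m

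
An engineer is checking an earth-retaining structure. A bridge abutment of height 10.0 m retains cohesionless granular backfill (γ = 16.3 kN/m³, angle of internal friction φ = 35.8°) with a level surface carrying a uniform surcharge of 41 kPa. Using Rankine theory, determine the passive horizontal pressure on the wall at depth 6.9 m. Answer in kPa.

586 kPa

K_p = (1 + sin φ)/(1 − sin φ) = 3.819.
σ_v = γz + q = 16.3 × 6.9 + 41 = 153.5 kPa.
σ_h = K_p σ_v = 3.819 × 153.5 = 586.1 kPa.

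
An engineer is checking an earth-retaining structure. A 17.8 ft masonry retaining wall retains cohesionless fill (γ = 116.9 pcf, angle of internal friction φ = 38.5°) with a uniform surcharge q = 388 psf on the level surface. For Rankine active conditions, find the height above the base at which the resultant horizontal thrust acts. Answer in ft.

K_a = 0.2327.
Triangular part P₁ = ½K_aγH² = 4309 at H/3 = 5.933 ft; rectangular part P₂ = K_a q H = 1607 at H/2 = 8.900 ft.
ȳ = (P₁·5.933 + P₂·8.900)/(P₁+P₂) = 6.739 ft.

6.74 ft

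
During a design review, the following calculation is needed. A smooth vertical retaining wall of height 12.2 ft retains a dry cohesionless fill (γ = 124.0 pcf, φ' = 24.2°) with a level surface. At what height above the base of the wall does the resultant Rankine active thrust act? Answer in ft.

4.07 ft

K_a = 0.4185.
The pressure distribution is triangular, so the resultant acts at H/3 above the base = 12.2/3 = 4.067 ft.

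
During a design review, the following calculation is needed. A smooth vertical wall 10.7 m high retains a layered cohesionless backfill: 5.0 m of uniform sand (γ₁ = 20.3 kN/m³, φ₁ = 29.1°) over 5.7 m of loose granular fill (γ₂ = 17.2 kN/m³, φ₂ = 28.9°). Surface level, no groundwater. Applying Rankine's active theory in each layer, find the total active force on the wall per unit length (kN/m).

387 kN/m

K_a1 = tan²(45°−29.1°/2) = 0.3456; K_a2 = tan²(45°−28.9°/2) = 0.3484.
Layer 1: σ at base = K_a1 γ₁ h₁ = 35.08 kPa; P₁ = ½×35.08×5.0 = 87.69.
Layer 2: σ_v at top = γ₁h₁ = 101.5; σ_h top = K_a2×101.5 = 35.36; σ_h base = K_a2×(101.5+17.2×5.7) = 69.51.
P₂ = ½(35.36+69.51)×5.7 = 298.9. Total P_a = 87.69+298.9 = 386.6 kN/m.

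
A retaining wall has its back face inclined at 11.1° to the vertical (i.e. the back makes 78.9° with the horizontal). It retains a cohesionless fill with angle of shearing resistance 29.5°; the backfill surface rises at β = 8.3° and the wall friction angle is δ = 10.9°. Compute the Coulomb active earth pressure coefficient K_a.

K_a = sin²(α+φ) / [sin²α · sin(α−δ) · (1 + √{sin(φ+δ)sin(φ−β) / (sin(α−δ)sin(α+β))})²].
With α = 78.9°, φ = 29.5°, δ = 10.9°, β = 8.3°: K_a = 0.4464.

0.446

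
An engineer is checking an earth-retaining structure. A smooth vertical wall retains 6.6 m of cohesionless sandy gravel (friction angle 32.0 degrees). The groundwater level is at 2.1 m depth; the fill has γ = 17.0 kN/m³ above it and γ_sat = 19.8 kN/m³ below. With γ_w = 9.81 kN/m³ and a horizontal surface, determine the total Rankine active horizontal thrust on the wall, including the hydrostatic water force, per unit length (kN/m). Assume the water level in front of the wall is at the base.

191 kN/m

K_a = tan²(45° − φ/2) = 0.3073.
γ' = 19.8 − 9.81 = 9.990 kN/m³. Depth below WT = 4.5 m.
σ'_h at WT = K_a γ d_w = 10.97 kPa; at base = 10.97 + K_a γ' × 4.5 = 24.78 kPa.
P₁ (0–2.1 m) = ½×10.97×2.1 = 11.52. P₂ (2.1–6.6 m) = ½(10.97+24.78)×4.5 = 80.44.
P_w = ½ γ_w h₂² = 0.5×9.81×4.5² = 99.33. Total = 11.52+80.44+99.33 = 191.3 kN/m.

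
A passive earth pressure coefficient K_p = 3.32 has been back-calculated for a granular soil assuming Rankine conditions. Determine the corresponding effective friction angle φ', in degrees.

K_p = (1+sin φ)/(1−sin φ) ⇒ sin φ = (K_p − 1)/(K_p + 1) = 0.5370.
φ = arcsin(0.5370) = 32.48°.

32.5°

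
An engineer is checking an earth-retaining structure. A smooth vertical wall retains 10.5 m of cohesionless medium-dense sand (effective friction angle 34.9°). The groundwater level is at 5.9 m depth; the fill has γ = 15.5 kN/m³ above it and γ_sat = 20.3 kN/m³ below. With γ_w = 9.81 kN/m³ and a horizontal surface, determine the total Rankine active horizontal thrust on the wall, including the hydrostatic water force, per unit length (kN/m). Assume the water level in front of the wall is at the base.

K_a = tan²(45° − φ/2) = 0.2721.
γ' = 20.3 − 9.81 = 10.49 kN/m³. Depth below WT = 4.6 m.
σ'_h at WT = K_a γ d_w = 24.89 kPa; at base = 24.89 + K_a γ' × 4.6 = 38.02 kPa.
P₁ (0–5.9 m) = ½×24.89×5.9 = 73.42. P₂ (5.9–10.5 m) = ½(24.89+38.02)×4.6 = 144.7.
P_w = ½ γ_w h₂² = 0.5×9.81×4.6² = 103.8. Total = 73.42+144.7+103.8 = 321.9 kN/m.

322 kN/m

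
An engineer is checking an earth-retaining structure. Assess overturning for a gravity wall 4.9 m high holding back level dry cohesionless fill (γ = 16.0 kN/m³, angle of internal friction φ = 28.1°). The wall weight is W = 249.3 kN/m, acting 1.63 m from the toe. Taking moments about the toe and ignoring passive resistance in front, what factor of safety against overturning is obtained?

K_a = tan²(45° − 28.1°/2) = 0.3596.
P_a = ½K_aγH² = 0.5×0.3596×16.0×4.9² = 69.07 kN/m, acting at H/3 = 1.633 m above the base.
Overturning moment M_o = P_a × H/3 = 69.07 × 1.633 = 112.8.
Resisting moment M_r = W × 1.63 = 249.3 × 1.63 = 406.4.
FS_overturning = M_r/M_o = 406.4/112.8 = 3.602.

3.60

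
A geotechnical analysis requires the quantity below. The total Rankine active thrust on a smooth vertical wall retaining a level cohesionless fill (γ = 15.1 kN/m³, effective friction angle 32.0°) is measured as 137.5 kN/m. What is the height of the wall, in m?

7.70 m

K_a = 0.3073. P_a = ½ K_a γ H² ⇒ H = √(2P_a/(K_a γ)).
H = √(2×137.5/(0.3073×15.1)) = 7.699 m.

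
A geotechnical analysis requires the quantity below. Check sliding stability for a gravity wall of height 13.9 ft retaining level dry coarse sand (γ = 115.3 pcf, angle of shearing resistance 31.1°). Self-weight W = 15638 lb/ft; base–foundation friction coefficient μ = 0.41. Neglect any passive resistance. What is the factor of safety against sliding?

K_a = tan²(45° − 31.1°/2) = 0.3188.
P_a = ½K_aγH² = 0.5×0.3188×115.3×13.9² = 3551 lb/ft, acting at H/3 = 4.633 ft above the base.
FS_sliding = μW / P_a = 0.41×15638 / 3551 = 1.806.

1.81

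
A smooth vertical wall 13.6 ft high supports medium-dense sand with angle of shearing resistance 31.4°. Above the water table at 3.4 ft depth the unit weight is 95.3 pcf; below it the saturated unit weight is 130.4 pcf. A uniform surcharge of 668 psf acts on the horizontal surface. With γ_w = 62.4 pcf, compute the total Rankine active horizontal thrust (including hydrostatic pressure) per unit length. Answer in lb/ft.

K_a = tan²(45° − φ/2) = 0.3149.
γ' = 130.4 − 62.4 = 68.00 pcf. h₂ = H − d_w = 10.2 ft.
σ'_h: at surface K_a·q = 210.4; at WT K_a(q+γd_w) = 312.4; at base K_a(q+γd_w+γ'h₂) = 530.8 psf.
P₁ = ½(210.4+312.4)×3.4 = 888.7; P₂ = ½(312.4+530.8)×10.2 = 4300; P_w = ½γ_w h₂² = 3246.
Total = 888.7+4300+3246 = 8435 lb/ft.

8440 lb/ft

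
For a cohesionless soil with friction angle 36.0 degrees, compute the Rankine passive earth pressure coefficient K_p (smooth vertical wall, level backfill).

3.85

K_p = (1 + sin φ)/(1 − sin φ) = tan²(45° + 36.0°/2) = 3.852.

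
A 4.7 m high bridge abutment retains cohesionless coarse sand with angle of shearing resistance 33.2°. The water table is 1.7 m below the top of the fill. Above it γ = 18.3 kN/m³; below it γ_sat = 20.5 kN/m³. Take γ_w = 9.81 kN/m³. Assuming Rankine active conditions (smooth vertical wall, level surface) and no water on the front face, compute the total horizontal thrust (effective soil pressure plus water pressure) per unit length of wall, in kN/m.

K_a = tan²(45° − φ/2) = 0.2924.
γ' = 20.5 − 9.81 = 10.69 kN/m³. Depth below WT = 3.0 m.
σ'_h at WT = K_a γ d_w = 9.095 kPa; at base = 9.095 + K_a γ' × 3.0 = 18.47 kPa.
P₁ (0–1.7 m) = ½×9.095×1.7 = 7.731. P₂ (1.7–4.7 m) = ½(9.095+18.47)×3.0 = 41.35.
P_w = ½ γ_w h₂² = 0.5×9.81×3.0² = 44.14. Total = 7.731+41.35+44.14 = 93.23 kN/m.

93.2 kN/m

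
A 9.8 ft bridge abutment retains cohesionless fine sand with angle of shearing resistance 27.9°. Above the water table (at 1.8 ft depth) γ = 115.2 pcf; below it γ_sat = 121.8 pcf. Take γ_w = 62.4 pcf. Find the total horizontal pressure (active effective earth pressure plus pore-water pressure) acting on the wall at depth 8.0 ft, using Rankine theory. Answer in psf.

K_a = (1 − sin φ)/(1 + sin φ) = 0.3625.
γ' = 121.8 − 62.4 = 59.40 pcf.
Effective vertical stress at 8.0 ft: σ'_v = 115.2×1.8 + 59.40×6.20 = 575.6 psf.
σ'_h = K_a σ'_v = 0.3625 × 575.6 = 208.6 psf; u = γ_w × 6.20 = 386.9 psf.
Total σ_h = 208.6 + 386.9 = 595.5 psf.

596 psf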